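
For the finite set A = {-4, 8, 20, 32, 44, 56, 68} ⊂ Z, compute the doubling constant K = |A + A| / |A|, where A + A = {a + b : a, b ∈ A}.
K = |A + A| / |A| = 13/7

Enumerate A + A = {a + b : a, b ∈ A}. With |A| = 7, there are |A|^2 = 49 ordered sum pairs; collecting distinct values, A + A = {-8, 4, 16, 28, 40, 52, 64, 76, 88, 100, 112, 124, 136}, so |A + A| = 13. Thus K = 13/7. Here |A + A| = 2|A| − 1 = 13, the minimum possible — so K = 13/7 is minimal, which holds iff A is an arithmetic progression.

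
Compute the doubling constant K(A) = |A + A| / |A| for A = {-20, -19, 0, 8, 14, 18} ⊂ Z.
K = |A + A| / |A| = 21/6 = 7/2

Enumerate A + A = {a + b : a, b ∈ A}. With |A| = 6, there are |A|^2 = 36 ordered sum pairs; collecting distinct values, A + A = {-40, -39, -38, -20, -19, -12, -11, -6, -5, -2, -1, 0, 8, 14, 16, 18, 22, 26, 28, 32, 36}, so |A + A| = 21. Thus K = 21/6 = 7/2. For comparison, the minimum possible |A + A| over all 6-element sets is 2·6 − 1 = 11 (so min K = 11/6), attained only by arithmetic progressions.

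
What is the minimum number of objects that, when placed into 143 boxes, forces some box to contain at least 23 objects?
n = (23 − 1)·143 + 1 = 3147

By the generalised pigeonhole principle, to guarantee some box contains ≥ r objects we need more than (r − 1) · k objects total. Threshold: n = (r − 1) · k + 1. With r = 23 and k = 143: n = 22 · 143 + 1 = 3146 + 1 = 3147. For n = 3146 = 22 · 143, we can put exactly 22 objects in every box, avoiding 23 in any single one — so 3147 is tight.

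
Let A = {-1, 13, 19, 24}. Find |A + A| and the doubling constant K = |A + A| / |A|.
K = |A + A| / |A| = 10/4 = 5/2

Enumerate A + A = {a + b : a, b ∈ A}. With |A| = 4, there are |A|^2 = 16 ordered sum pairs; collecting distinct values, A + A = {-2, 12, 18, 23, 26, 32, 37, 38, 43, 48}, so |A + A| = 10. Thus K = 10/4 = 5/2. For comparison, the minimum possible |A + A| over all 4-element sets is 2·4 − 1 = 7 (so min K = 7/4), attained only by arithmetic progressions.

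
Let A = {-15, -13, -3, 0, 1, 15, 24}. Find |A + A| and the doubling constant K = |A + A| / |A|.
K = |A + A| / |A| = 26/7

Enumerate A + A = {a + b : a, b ∈ A}. With |A| = 7, there are |A|^2 = 49 ordered sum pairs; collecting distinct values, A + A = {-30, -28, -26, -18, -16, -15, -14, -13, -12, -6, -3, -2, 0, 1, 2, 9, 11, 12, 15, 16, 21, 24, 25, 30, 39, 48}, so |A + A| = 26. Thus K = 26/7. For comparison, the minimum possible |A + A| over all 7-element sets is 2·7 − 1 = 13 (so min K = 13/7), attained only by arithmetic progressions.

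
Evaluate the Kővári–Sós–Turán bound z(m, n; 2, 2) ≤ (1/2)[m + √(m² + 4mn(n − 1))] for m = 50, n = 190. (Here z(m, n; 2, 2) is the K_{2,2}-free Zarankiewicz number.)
z(50, 190; 2, 2) ≤ (1/2)[50 + √(50² + 4·50·190·189)] = (1/2)[50 + √7184500] = 1365.1959

Kővári–Sós–Turán: let r_1, ..., r_50 be the row sums and z = Σ r_i the total number of 1s. Each pair of columns can share at most one row with both entries 1 (else a 2×2 all-ones block appears), so Σ_i C(r_i, 2) ≤ C(190, 2) = 17955. By convexity Σ_i C(r_i, 2) ≥ 50·C(z/50, 2) = z(z − 50)/(2·50), giving z² − 50z − 50·190·189 ≤ 0 and hence z ≤ (1/2)[50 + √(2500 + 4·1795500)] = (1/2)[50 + √7184500] ≈ (1/2)(50 + 2680.3918) = 1365.1959.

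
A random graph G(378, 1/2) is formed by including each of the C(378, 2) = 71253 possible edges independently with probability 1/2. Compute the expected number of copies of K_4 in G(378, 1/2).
E[# K_4] = C(378, 4) · (1/2)^C(4, 2) = 837222750 / 2^6 = 418611375/32 = 13081605.46875

For each 4-subset S of vertices (there are C(378, 4) = 837222750 such S), let X_S = 1 if S induces a K_4 (all C(4, 2) = 6 edges present). Then P(X_S = 1) = (1/2)^6 = 1/64. By linearity of expectation, E[# K_4] = C(378, 4) · (1/2)^6 = 837222750 / 64 = 418611375/32 = 13081605.46875.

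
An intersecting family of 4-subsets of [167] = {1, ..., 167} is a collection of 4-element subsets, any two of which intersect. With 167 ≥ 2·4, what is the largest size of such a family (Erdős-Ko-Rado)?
max |F| = C(166, 3) = 748660

Erdős-Ko-Rado (1961): when n ≥ 2k, max |F| = C(n−1, k−1). The bound is attained by the star {A : i ∈ A} for any fixed i ∈ [n]. Here C(167−1, 4−1) = C(166, 3) = 748660.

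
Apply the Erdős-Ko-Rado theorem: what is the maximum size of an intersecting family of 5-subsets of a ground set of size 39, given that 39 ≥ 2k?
max |F| = C(38, 4) = 73815

The Erdős-Ko-Rado theorem states: for n ≥ 2k, an intersecting family of k-subsets of an n-element set has size at most C(n − 1, k − 1), with equality for 'star' families {A ⊆ [n] : |A| = k, i ∈ A} (fix an element i). For n = 39, k = 5: C(38, 4) = 73815.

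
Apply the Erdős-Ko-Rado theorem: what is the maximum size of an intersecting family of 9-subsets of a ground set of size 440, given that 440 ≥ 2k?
max |F| = C(439, 8) = 32087557740825918

Erdős-Ko-Rado (1961): when n ≥ 2k, max |F| = C(n−1, k−1). The bound is attained by the star {A : i ∈ A} for any fixed i ∈ [n]. Here C(440−1, 9−1) = C(439, 8) = 32087557740825918.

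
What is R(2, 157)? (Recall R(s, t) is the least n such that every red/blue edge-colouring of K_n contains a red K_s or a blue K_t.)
R(2, 157) = 157

R(2, k) = k for all k ≥ 2: in a 2-colouring of K_k, either some edge is red (a red K_2) or all edges are blue (a blue K_k). And K_{156} coloured all-blue has no blue K_157, so R(2, 157) > 156. Hence R(2, 157) = 157.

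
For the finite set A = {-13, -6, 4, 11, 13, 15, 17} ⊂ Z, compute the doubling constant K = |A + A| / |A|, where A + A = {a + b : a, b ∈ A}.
K = |A + A| / |A| = 24/7

Enumerate A + A = {a + b : a, b ∈ A}. With |A| = 7, there are |A|^2 = 49 ordered sum pairs; collecting distinct values, A + A = {-26, -19, -12, -9, -2, 0, 2, 4, 5, 7, 8, 9, 11, 15, 17, 19, 21, 22, 24, 26, 28, 30, 32, 34}, so |A + A| = 24. Thus K = 24/7. For comparison, the minimum possible |A + A| over all 7-element sets is 2·7 − 1 = 13 (so min K = 13/7), attained only by arithmetic progressions.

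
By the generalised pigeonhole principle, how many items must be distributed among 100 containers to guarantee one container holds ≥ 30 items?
n = (30 − 1)·100 + 1 = 2901

By the generalised pigeonhole principle, to guarantee some box contains ≥ r objects we need more than (r − 1) · k objects total. Threshold: n = (r − 1) · k + 1. With r = 30 and k = 100: n = 29 · 100 + 1 = 2900 + 1 = 2901. For n = 2900 = 29 · 100, we can put exactly 29 objects in every box, avoiding 30 in any single one — so 2901 is tight.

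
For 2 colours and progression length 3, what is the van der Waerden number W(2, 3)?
W(2, 3) = 9

Lower bound: the 2-colouring RRBBRRBB of {1, ..., 8} (R at positions {1, 2, 5, 6}, B at {3, 4, 7, 8}) contains no monochromatic 3-term AP, so W(2, 3) > 8. Upper bound: a case analysis on any 2-colouring of {1, ..., 9} forces such an AP. Hence W(2, 3) = 9.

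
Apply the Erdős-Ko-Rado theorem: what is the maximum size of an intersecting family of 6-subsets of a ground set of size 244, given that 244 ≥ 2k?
max |F| = C(243, 5) = 6774333588

The Erdős-Ko-Rado theorem states: for n ≥ 2k, an intersecting family of k-subsets of an n-element set has size at most C(n − 1, k − 1), with equality for 'star' families {A ⊆ [n] : |A| = k, i ∈ A} (fix an element i). For n = 244, k = 6: C(243, 5) = 6774333588.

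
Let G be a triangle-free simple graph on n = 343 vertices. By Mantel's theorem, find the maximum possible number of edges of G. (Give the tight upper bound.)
ex(343, K_3) = ⌊343^2/4⌋ = 29412

Mantel (1907): a triangle-free graph on n vertices has at most ⌊n^2/4⌋ edges, with equality for the complete bipartite graph K_{⌊n/2⌋, ⌈n/2⌉}. For n = 343: ⌊343^2/4⌋ = ⌊117649/4⌋ = 29412. The extremal graph is K_{171, 172}, which has 171·172 = 29412 edges.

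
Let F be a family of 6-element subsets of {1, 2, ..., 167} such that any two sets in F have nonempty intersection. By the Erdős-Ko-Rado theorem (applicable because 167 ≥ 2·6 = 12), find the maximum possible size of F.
max |F| = C(166, 5) = 988455798

The Erdős-Ko-Rado theorem states: for n ≥ 2k, an intersecting family of k-subsets of an n-element set has size at most C(n − 1, k − 1), with equality for 'star' families {A ⊆ [n] : |A| = k, i ∈ A} (fix an element i). For n = 167, k = 6: C(166, 5) = 988455798.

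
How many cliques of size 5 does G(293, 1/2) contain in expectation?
E[# K_5] = C(293, 5) · (1/2)^C(5, 2) = 17388337273 / 2^10 ≈ 16980798.118164

For each 5-subset S of vertices (there are C(293, 5) = 17388337273 such S), let X_S = 1 if S induces a K_5 (all C(5, 2) = 10 edges present). Then P(X_S = 1) = (1/2)^10 = 1/1024. By linearity of expectation, E[# K_5] = C(293, 5) · (1/2)^10 = 17388337273 / 1024 ≈ 16980798.118164.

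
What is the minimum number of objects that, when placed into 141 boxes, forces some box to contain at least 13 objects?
n = (13 − 1)·141 + 1 = 1693

By the generalised pigeonhole principle, to guarantee some box contains ≥ r objects we need more than (r − 1) · k objects total. Threshold: n = (r − 1) · k + 1. With r = 13 and k = 141: n = 12 · 141 + 1 = 1692 + 1 = 1693. For n = 1692 = 12 · 141, we can put exactly 12 objects in every box, avoiding 13 in any single one — so 1693 is tight.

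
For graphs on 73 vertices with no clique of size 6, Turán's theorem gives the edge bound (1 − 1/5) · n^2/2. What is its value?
Turán density bound = (4/5) · 73^2/2 = 10658/5 ≈ 2131.6

Turán's theorem: ex(n, K_{r+1}) is achieved by the complete r-partite Turán graph T(n, r) with parts as balanced as possible, and is at most (1 − 1/r) · n^2/2. For r = 5, n = 73: the density bound is (4/5) · 5329/2 = 10658/5 ≈ 2131.6. The integer-valued extremum is e(T(73, 5)) = 2131, which is strictly less than the density bound 10658/5 since 5 ∤ 73 (the parts of T(73, 5) cannot all be equal).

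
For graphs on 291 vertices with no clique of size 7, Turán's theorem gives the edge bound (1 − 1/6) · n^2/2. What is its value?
Turán density bound = (5/6) · 291^2/2 = 141135/4 ≈ 35283.75

Turán's theorem: ex(n, K_{r+1}) is achieved by the complete r-partite Turán graph T(n, r) with parts as balanced as possible, and is at most (1 − 1/r) · n^2/2. For r = 6, n = 291: the density bound is (5/6) · 84681/2 = 141135/4 ≈ 35283.75. The integer-valued extremum is e(T(291, 6)) = 35283, which is strictly less than the density bound 141135/4 since 6 ∤ 291 (the parts of T(291, 6) cannot all be equal).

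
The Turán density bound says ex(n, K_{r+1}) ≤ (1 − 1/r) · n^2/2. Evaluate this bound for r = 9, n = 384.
Turán density bound = (8/9) · 384^2/2 = 65536

Turán's theorem: ex(n, K_{r+1}) is achieved by the complete r-partite Turán graph T(n, r) with parts as balanced as possible, and is at most (1 − 1/r) · n^2/2. For r = 9, n = 384: the density bound is (8/9) · 147456/2 = 65536. The integer-valued extremum is e(T(384, 9)) = 65535, which is strictly less than the density bound 65536 since 9 ∤ 384 (the parts of T(384, 9) cannot all be equal).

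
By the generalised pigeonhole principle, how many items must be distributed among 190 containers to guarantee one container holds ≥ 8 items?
n = (8 − 1)·190 + 1 = 1331

By the generalised pigeonhole principle, to guarantee some box contains ≥ r objects we need more than (r − 1) · k objects total. Threshold: n = (r − 1) · k + 1. With r = 8 and k = 190: n = 7 · 190 + 1 = 1330 + 1 = 1331. For n = 1330 = 7 · 190, we can put exactly 7 objects in every box, avoiding 8 in any single one — so 1331 is tight.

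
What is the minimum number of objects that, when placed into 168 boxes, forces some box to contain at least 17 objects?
n = (17 − 1)·168 + 1 = 2689

By the generalised pigeonhole principle, to guarantee some box contains ≥ r objects we need more than (r − 1) · k objects total. Threshold: n = (r − 1) · k + 1. With r = 17 and k = 168: n = 16 · 168 + 1 = 2688 + 1 = 2689. For n = 2688 = 16 · 168, we can put exactly 16 objects in every box, avoiding 17 in any single one — so 2689 is tight.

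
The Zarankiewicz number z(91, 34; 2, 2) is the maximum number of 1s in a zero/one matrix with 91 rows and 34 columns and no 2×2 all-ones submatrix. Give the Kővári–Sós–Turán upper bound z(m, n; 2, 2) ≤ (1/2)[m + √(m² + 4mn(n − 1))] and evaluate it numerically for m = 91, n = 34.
z(91, 34; 2, 2) ≤ (1/2)[91 + √(91² + 4·91·34·33)] = (1/2)[91 + √416689] = 368.2573

Kővári–Sós–Turán: let r_1, ..., r_91 be the row sums and z = Σ r_i the total number of 1s. Each pair of columns can share at most one row with both entries 1 (else a 2×2 all-ones block appears), so Σ_i C(r_i, 2) ≤ C(34, 2) = 561. By convexity Σ_i C(r_i, 2) ≥ 91·C(z/91, 2) = z(z − 91)/(2·91), giving z² − 91z − 91·34·33 ≤ 0 and hence z ≤ (1/2)[91 + √(8281 + 4·102102)] = (1/2)[91 + √416689] ≈ (1/2)(91 + 645.5145) = 368.2573.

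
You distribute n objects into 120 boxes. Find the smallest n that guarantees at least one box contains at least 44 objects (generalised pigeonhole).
n = (44 − 1)·120 + 1 = 5161

By the generalised pigeonhole principle, to guarantee some box contains ≥ r objects we need more than (r − 1) · k objects total. Threshold: n = (r − 1) · k + 1. With r = 44 and k = 120: n = 43 · 120 + 1 = 5160 + 1 = 5161. For n = 5160 = 43 · 120, we can put exactly 43 objects in every box, avoiding 44 in any single one — so 5161 is tight.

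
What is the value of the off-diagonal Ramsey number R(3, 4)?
R(3, 4) = 9

Lower bound: an explicit 2-colouring of K_{8} (typically a Paley-type or other structured construction) avoids a red K_3 and a blue K_4, showing R(3, 4) > 8.
Upper bound: the Erdős–Szekeres recurrence R(r, t') ≤ R(r−1, t') + R(r, t'−1) (with the −1 refinement when both summands are even) yields R(3, 4) ≤ 9.
Hence R(3, 4) = 9.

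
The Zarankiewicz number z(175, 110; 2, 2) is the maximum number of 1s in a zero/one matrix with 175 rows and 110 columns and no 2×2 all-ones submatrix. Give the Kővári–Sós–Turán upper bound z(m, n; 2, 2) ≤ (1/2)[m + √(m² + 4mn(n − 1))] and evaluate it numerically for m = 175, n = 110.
z(175, 110; 2, 2) ≤ (1/2)[175 + √(175² + 4·175·110·109)] = (1/2)[175 + √8423625] = 1538.6741

Kővári–Sós–Turán: let r_1, ..., r_175 be the row sums and z = Σ r_i the total number of 1s. Each pair of columns can share at most one row with both entries 1 (else a 2×2 all-ones block appears), so Σ_i C(r_i, 2) ≤ C(110, 2) = 5995. By convexity Σ_i C(r_i, 2) ≥ 175·C(z/175, 2) = z(z − 175)/(2·175), giving z² − 175z − 175·110·109 ≤ 0 and hence z ≤ (1/2)[175 + √(30625 + 4·2098250)] = (1/2)[175 + √8423625] ≈ (1/2)(175 + 2902.3482) = 1538.6741.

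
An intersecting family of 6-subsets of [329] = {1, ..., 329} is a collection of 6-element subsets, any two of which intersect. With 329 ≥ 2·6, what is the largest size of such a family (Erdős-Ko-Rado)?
max |F| = C(328, 5) = 30682187640

Erdős-Ko-Rado (1961): when n ≥ 2k, max |F| = C(n−1, k−1). The bound is attained by the star {A : i ∈ A} for any fixed i ∈ [n]. Here C(329−1, 6−1) = C(328, 5) = 30682187640.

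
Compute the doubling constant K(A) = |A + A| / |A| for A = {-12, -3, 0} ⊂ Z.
K = |A + A| / |A| = 6/3 = 2

Enumerate A + A = {a + b : a, b ∈ A}. With |A| = 3, there are |A|^2 = 9 ordered sum pairs; collecting distinct values, A + A = {-24, -15, -12, -6, -3, 0}, so |A + A| = 6. Thus K = 6/3 = 2. For comparison, the minimum possible |A + A| over all 3-element sets is 2·3 − 1 = 5 (so min K = 5/3), attained only by arithmetic progressions.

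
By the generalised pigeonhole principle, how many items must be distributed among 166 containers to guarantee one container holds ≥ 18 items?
n = (18 − 1)·166 + 1 = 2823

By the generalised pigeonhole principle, to guarantee some box contains ≥ r objects we need more than (r − 1) · k objects total. Threshold: n = (r − 1) · k + 1. With r = 18 and k = 166: n = 17 · 166 + 1 = 2822 + 1 = 2823. For n = 2822 = 17 · 166, we can put exactly 17 objects in every box, avoiding 18 in any single one — so 2823 is tight.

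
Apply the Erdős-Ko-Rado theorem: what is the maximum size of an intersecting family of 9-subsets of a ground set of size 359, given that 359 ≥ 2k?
max |F| = C(358, 8) = 6184958895482796

The Erdős-Ko-Rado theorem states: for n ≥ 2k, an intersecting family of k-subsets of an n-element set has size at most C(n − 1, k − 1), with equality for 'star' families {A ⊆ [n] : |A| = k, i ∈ A} (fix an element i). For n = 359, k = 9: C(358, 8) = 6184958895482796.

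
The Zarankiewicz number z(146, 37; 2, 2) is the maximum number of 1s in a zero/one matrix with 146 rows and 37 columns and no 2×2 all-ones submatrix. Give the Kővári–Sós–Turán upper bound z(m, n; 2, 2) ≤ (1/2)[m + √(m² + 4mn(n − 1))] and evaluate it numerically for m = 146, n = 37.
z(146, 37; 2, 2) ≤ (1/2)[146 + √(146² + 4·146·37·36)] = (1/2)[146 + √799204] = 519.9911

Kővári–Sós–Turán: let r_1, ..., r_146 be the row sums and z = Σ r_i the total number of 1s. Each pair of columns can share at most one row with both entries 1 (else a 2×2 all-ones block appears), so Σ_i C(r_i, 2) ≤ C(37, 2) = 666. By convexity Σ_i C(r_i, 2) ≥ 146·C(z/146, 2) = z(z − 146)/(2·146), giving z² − 146z − 146·37·36 ≤ 0 and hence z ≤ (1/2)[146 + √(21316 + 4·194472)] = (1/2)[146 + √799204] ≈ (1/2)(146 + 893.9821) = 519.9911.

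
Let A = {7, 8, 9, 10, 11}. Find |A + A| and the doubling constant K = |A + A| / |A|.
K = |A + A| / |A| = 9/5

Enumerate A + A = {a + b : a, b ∈ A}. With |A| = 5, there are |A|^2 = 25 ordered sum pairs; collecting distinct values, A + A = {14, 15, 16, 17, 18, 19, 20, 21, 22}, so |A + A| = 9. Thus K = 9/5. Here |A + A| = 2|A| − 1 = 9, the minimum possible — so K = 9/5 is minimal, which holds iff A is an arithmetic progression.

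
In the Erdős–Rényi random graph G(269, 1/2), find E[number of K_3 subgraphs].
E[# K_3] = C(269, 3) · (1/2)^C(3, 2) = 3208094 / 2^3 = 1604047/4 = 401011.75

For each 3-subset S of vertices (there are C(269, 3) = 3208094 such S), let X_S = 1 if S induces a K_3 (all C(3, 2) = 3 edges present). Then P(X_S = 1) = (1/2)^3 = 1/8. By linearity of expectation, E[# K_3] = C(269, 3) · (1/2)^3 = 3208094 / 8 = 1604047/4 = 401011.75.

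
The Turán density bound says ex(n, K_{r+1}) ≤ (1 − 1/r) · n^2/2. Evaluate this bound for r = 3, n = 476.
Turán density bound = (2/3) · 476^2/2 = 226576/3 ≈ 75525.3333

Turán's theorem: ex(n, K_{r+1}) is achieved by the complete r-partite Turán graph T(n, r) with parts as balanced as possible, and is at most (1 − 1/r) · n^2/2. For r = 3, n = 476: the density bound is (2/3) · 226576/2 = 226576/3 ≈ 75525.3333. The integer-valued extremum is e(T(476, 3)) = 75525, which is strictly less than the density bound 226576/3 since 3 ∤ 476 (the parts of T(476, 3) cannot all be equal).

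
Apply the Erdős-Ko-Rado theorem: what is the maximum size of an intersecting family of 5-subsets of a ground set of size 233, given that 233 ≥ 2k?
max |F| = C(232, 4) = 117612110

The Erdős-Ko-Rado theorem states: for n ≥ 2k, an intersecting family of k-subsets of an n-element set has size at most C(n − 1, k − 1), with equality for 'star' families {A ⊆ [n] : |A| = k, i ∈ A} (fix an element i). For n = 233, k = 5: C(232, 4) = 117612110.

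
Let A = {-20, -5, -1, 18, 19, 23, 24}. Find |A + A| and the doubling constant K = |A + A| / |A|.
K = |A + A| / |A| = 25/7

Enumerate A + A = {a + b : a, b ∈ A}. With |A| = 7, there are |A|^2 = 49 ordered sum pairs; collecting distinct values, A + A = {-40, -25, -21, -10, -6, -2, -1, 3, 4, 13, 14, 17, 18, 19, 22, 23, 36, 37, 38, 41, 42, 43, 46, 47, 48}, so |A + A| = 25. Thus K = 25/7. For comparison, the minimum possible |A + A| over all 7-element sets is 2·7 − 1 = 13 (so min K = 13/7), attained only by arithmetic progressions.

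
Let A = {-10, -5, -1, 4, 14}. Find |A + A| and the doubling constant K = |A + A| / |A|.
K = |A + A| / |A| = 14/5

Enumerate A + A = {a + b : a, b ∈ A}. With |A| = 5, there are |A|^2 = 25 ordered sum pairs; collecting distinct values, A + A = {-20, -15, -11, -10, -6, -2, -1, 3, 4, 8, 9, 13, 18, 28}, so |A + A| = 14. Thus K = 14/5. For comparison, the minimum possible |A + A| over all 5-element sets is 2·5 − 1 = 9 (so min K = 9/5), attained only by arithmetic progressions.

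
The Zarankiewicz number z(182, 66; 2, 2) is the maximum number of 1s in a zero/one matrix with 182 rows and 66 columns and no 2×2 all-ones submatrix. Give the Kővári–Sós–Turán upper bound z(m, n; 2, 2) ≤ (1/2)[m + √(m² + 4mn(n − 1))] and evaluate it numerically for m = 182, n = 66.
z(182, 66; 2, 2) ≤ (1/2)[182 + √(182² + 4·182·66·65)] = (1/2)[182 + √3156244] = 979.2911

Kővári–Sós–Turán: let r_1, ..., r_182 be the row sums and z = Σ r_i the total number of 1s. Each pair of columns can share at most one row with both entries 1 (else a 2×2 all-ones block appears), so Σ_i C(r_i, 2) ≤ C(66, 2) = 2145. By convexity Σ_i C(r_i, 2) ≥ 182·C(z/182, 2) = z(z − 182)/(2·182), giving z² − 182z − 182·66·65 ≤ 0 and hence z ≤ (1/2)[182 + √(33124 + 4·780780)] = (1/2)[182 + √3156244] ≈ (1/2)(182 + 1776.5821) = 979.2911.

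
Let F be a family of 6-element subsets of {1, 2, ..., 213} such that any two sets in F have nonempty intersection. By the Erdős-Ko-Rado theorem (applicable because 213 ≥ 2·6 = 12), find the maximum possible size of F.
max |F| = C(212, 5) = 3403031632

The Erdős-Ko-Rado theorem states: for n ≥ 2k, an intersecting family of k-subsets of an n-element set has size at most C(n − 1, k − 1), with equality for 'star' families {A ⊆ [n] : |A| = k, i ∈ A} (fix an element i). For n = 213, k = 6: C(212, 5) = 3403031632.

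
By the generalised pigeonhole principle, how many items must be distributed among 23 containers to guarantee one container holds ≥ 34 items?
n = (34 − 1)·23 + 1 = 760

By the generalised pigeonhole principle, to guarantee some box contains ≥ r objects we need more than (r − 1) · k objects total. Threshold: n = (r − 1) · k + 1. With r = 34 and k = 23: n = 33 · 23 + 1 = 759 + 1 = 760. For n = 759 = 33 · 23, we can put exactly 33 objects in every box, avoiding 34 in any single one — so 760 is tight.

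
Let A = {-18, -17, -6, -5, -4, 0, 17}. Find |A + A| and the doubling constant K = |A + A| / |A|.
K = |A + A| / |A| = 24/7

Enumerate A + A = {a + b : a, b ∈ A}. With |A| = 7, there are |A|^2 = 49 ordered sum pairs; collecting distinct values, A + A = {-36, -35, -34, -24, -23, -22, -21, -18, -17, -12, -11, -10, -9, -8, -6, -5, -4, -1, 0, 11, 12, 13, 17, 34}, so |A + A| = 24. Thus K = 24/7. For comparison, the minimum possible |A + A| over all 7-element sets is 2·7 − 1 = 13 (so min K = 13/7), attained only by arithmetic progressions.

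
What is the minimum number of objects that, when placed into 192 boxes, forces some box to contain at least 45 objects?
n = (45 − 1)·192 + 1 = 8449

By the generalised pigeonhole principle, to guarantee some box contains ≥ r objects we need more than (r − 1) · k objects total. Threshold: n = (r − 1) · k + 1. With r = 45 and k = 192: n = 44 · 192 + 1 = 8448 + 1 = 8449. For n = 8448 = 44 · 192, we can put exactly 44 objects in every box, avoiding 45 in any single one — so 8449 is tight.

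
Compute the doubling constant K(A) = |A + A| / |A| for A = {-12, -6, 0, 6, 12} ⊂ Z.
K = |A + A| / |A| = 9/5

Enumerate A + A = {a + b : a, b ∈ A}. With |A| = 5, there are |A|^2 = 25 ordered sum pairs; collecting distinct values, A + A = {-24, -18, -12, -6, 0, 6, 12, 18, 24}, so |A + A| = 9. Thus K = 9/5. Here |A + A| = 2|A| − 1 = 9, the minimum possible — so K = 9/5 is minimal, which holds iff A is an arithmetic progression.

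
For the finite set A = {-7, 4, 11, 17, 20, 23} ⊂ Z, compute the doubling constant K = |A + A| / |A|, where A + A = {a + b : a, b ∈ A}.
K = |A + A| / |A| = 19/6

Enumerate A + A = {a + b : a, b ∈ A}. With |A| = 6, there are |A|^2 = 36 ordered sum pairs; collecting distinct values, A + A = {-14, -3, 4, 8, 10, 13, 15, 16, 21, 22, 24, 27, 28, 31, 34, 37, 40, 43, 46}, so |A + A| = 19. Thus K = 19/6. For comparison, the minimum possible |A + A| over all 6-element sets is 2·6 − 1 = 11 (so min K = 11/6), attained only by arithmetic progressions.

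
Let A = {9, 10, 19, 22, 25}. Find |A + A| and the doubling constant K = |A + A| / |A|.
K = |A + A| / |A| = 14/5

Enumerate A + A = {a + b : a, b ∈ A}. With |A| = 5, there are |A|^2 = 25 ordered sum pairs; collecting distinct values, A + A = {18, 19, 20, 28, 29, 31, 32, 34, 35, 38, 41, 44, 47, 50}, so |A + A| = 14. Thus K = 14/5. For comparison, the minimum possible |A + A| over all 5-element sets is 2·5 − 1 = 9 (so min K = 9/5), attained only by arithmetic progressions.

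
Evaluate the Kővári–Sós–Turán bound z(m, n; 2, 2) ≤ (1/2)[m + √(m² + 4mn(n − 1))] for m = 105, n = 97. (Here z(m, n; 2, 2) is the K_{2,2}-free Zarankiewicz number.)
z(105, 97; 2, 2) ≤ (1/2)[105 + √(105² + 4·105·97·96)] = (1/2)[105 + √3922065] = 1042.7102

Kővári–Sós–Turán: let r_1, ..., r_105 be the row sums and z = Σ r_i the total number of 1s. Each pair of columns can share at most one row with both entries 1 (else a 2×2 all-ones block appears), so Σ_i C(r_i, 2) ≤ C(97, 2) = 4656. By convexity Σ_i C(r_i, 2) ≥ 105·C(z/105, 2) = z(z − 105)/(2·105), giving z² − 105z − 105·97·96 ≤ 0 and hence z ≤ (1/2)[105 + √(11025 + 4·977760)] = (1/2)[105 + √3922065] ≈ (1/2)(105 + 1980.4204) = 1042.7102.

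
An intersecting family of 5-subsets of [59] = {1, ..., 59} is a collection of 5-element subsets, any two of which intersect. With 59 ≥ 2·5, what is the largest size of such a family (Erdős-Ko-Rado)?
max |F| = C(58, 4) = 424270

Erdős-Ko-Rado (1961): when n ≥ 2k, max |F| = C(n−1, k−1). The bound is attained by the star {A : i ∈ A} for any fixed i ∈ [n]. Here C(59−1, 5−1) = C(58, 4) = 424270.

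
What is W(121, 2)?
W(121, 2) = 121 + 1 = 122

A 2-term AP is any pair of integers, so a monochromatic 2-AP exists iff some colour is used at least twice. With 121 colours, the colouring i ↦ i on {1, ..., 121} uses each colour once, avoiding any monochromatic pair, so W(121, 2) > 121. For {1, ..., 122}, pigeonhole forces two integers of the same colour, which form a monochromatic 2-AP. Hence W(121, 2) = 122.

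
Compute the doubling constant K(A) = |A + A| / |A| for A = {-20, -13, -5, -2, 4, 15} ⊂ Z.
K = |A + A| / |A| = 20/6 = 10/3

Enumerate A + A = {a + b : a, b ∈ A}. With |A| = 6, there are |A|^2 = 36 ordered sum pairs; collecting distinct values, A + A = {-40, -33, -26, -25, -22, -18, -16, -15, -10, -9, -7, -5, -4, -1, 2, 8, 10, 13, 19, 30}, so |A + A| = 20. Thus K = 20/6 = 10/3. For comparison, the minimum possible |A + A| over all 6-element sets is 2·6 − 1 = 11 (so min K = 11/6), attained only by arithmetic progressions.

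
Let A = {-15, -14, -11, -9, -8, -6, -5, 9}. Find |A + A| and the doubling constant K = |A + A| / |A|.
K = |A + A| / |A| = 28/8 = 7/2

Enumerate A + A = {a + b : a, b ∈ A}. With |A| = 8, there are |A|^2 = 64 ordered sum pairs; collecting distinct values, A + A = {-30, -29, -28, -26, -25, -24, -23, -22, -21, -20, -19, -18, -17, -16, -15, -14, -13, -12, -11, -10, -6, -5, -2, 0, 1, 3, 4, 18}, so |A + A| = 28. Thus K = 28/8 = 7/2. For comparison, the minimum possible |A + A| over all 8-element sets is 2·8 − 1 = 15 (so min K = 15/8), attained only by arithmetic progressions.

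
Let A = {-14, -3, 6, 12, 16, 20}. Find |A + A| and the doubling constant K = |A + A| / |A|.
K = |A + A| / |A| = 20/6 = 10/3

Enumerate A + A = {a + b : a, b ∈ A}. With |A| = 6, there are |A|^2 = 36 ordered sum pairs; collecting distinct values, A + A = {-28, -17, -8, -6, -2, 2, 3, 6, 9, 12, 13, 17, 18, 22, 24, 26, 28, 32, 36, 40}, so |A + A| = 20. Thus K = 20/6 = 10/3. For comparison, the minimum possible |A + A| over all 6-element sets is 2·6 − 1 = 11 (so min K = 11/6), attained only by arithmetic progressions.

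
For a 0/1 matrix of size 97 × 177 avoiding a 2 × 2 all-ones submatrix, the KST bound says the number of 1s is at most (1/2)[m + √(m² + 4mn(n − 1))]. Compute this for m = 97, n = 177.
z(97, 177; 2, 2) ≤ (1/2)[97 + √(97² + 4·97·177·176)] = (1/2)[97 + √12096385] = 1787.4929

Kővári–Sós–Turán: let r_1, ..., r_97 be the row sums and z = Σ r_i the total number of 1s. Each pair of columns can share at most one row with both entries 1 (else a 2×2 all-ones block appears), so Σ_i C(r_i, 2) ≤ C(177, 2) = 15576. By convexity Σ_i C(r_i, 2) ≥ 97·C(z/97, 2) = z(z − 97)/(2·97), giving z² − 97z − 97·177·176 ≤ 0 and hence z ≤ (1/2)[97 + √(9409 + 4·3021744)] = (1/2)[97 + √12096385] ≈ (1/2)(97 + 3477.9858) = 1787.4929.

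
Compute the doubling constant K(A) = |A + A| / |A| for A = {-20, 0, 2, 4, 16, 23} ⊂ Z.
K = |A + A| / |A| = 20/6 = 10/3

Enumerate A + A = {a + b : a, b ∈ A}. With |A| = 6, there are |A|^2 = 36 ordered sum pairs; collecting distinct values, A + A = {-40, -20, -18, -16, -4, 0, 2, 3, 4, 6, 8, 16, 18, 20, 23, 25, 27, 32, 39, 46}, so |A + A| = 20. Thus K = 20/6 = 10/3. For comparison, the minimum possible |A + A| over all 6-element sets is 2·6 − 1 = 11 (so min K = 11/6), attained only by arithmetic progressions.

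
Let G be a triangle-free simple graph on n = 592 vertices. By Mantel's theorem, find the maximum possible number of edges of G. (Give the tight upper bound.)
ex(592, K_3) = ⌊592^2/4⌋ = 87616

Mantel (1907): a triangle-free graph on n vertices has at most ⌊n^2/4⌋ edges, with equality for the complete bipartite graph K_{⌊n/2⌋, ⌈n/2⌉}. For n = 592: ⌊592^2/4⌋ = ⌊350464/4⌋ = 87616. The extremal graph is K_{296, 296}, which has 296·296 = 87616 edges.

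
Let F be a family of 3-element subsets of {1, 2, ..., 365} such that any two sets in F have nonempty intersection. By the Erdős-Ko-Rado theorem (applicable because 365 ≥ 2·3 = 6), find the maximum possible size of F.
max |F| = C(364, 2) = 66066

The Erdős-Ko-Rado theorem states: for n ≥ 2k, an intersecting family of k-subsets of an n-element set has size at most C(n − 1, k − 1), with equality for 'star' families {A ⊆ [n] : |A| = k, i ∈ A} (fix an element i). For n = 365, k = 3: C(364, 2) = 66066.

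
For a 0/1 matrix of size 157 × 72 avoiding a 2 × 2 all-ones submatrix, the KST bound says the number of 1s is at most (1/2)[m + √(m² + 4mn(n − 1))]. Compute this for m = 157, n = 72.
z(157, 72; 2, 2) ≤ (1/2)[157 + √(157² + 4·157·72·71)] = (1/2)[157 + √3234985] = 977.8032

Kővári–Sós–Turán: let r_1, ..., r_157 be the row sums and z = Σ r_i the total number of 1s. Each pair of columns can share at most one row with both entries 1 (else a 2×2 all-ones block appears), so Σ_i C(r_i, 2) ≤ C(72, 2) = 2556. By convexity Σ_i C(r_i, 2) ≥ 157·C(z/157, 2) = z(z − 157)/(2·157), giving z² − 157z − 157·72·71 ≤ 0 and hence z ≤ (1/2)[157 + √(24649 + 4·802584)] = (1/2)[157 + √3234985] ≈ (1/2)(157 + 1798.6064) = 977.8032.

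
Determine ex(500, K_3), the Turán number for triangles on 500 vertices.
ex(500, K_3) = ⌊500^2/4⌋ = 62500

Mantel (1907): a triangle-free graph on n vertices has at most ⌊n^2/4⌋ edges, with equality for the complete bipartite graph K_{⌊n/2⌋, ⌈n/2⌉}. For n = 500: ⌊500^2/4⌋ = ⌊250000/4⌋ = 62500. The extremal graph is K_{250, 250}, which has 250·250 = 62500 edges.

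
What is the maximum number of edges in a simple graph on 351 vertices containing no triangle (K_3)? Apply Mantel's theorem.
ex(351, K_3) = ⌊351^2/4⌋ = 30800

Mantel (1907): a triangle-free graph on n vertices has at most ⌊n^2/4⌋ edges, with equality for the complete bipartite graph K_{⌊n/2⌋, ⌈n/2⌉}. For n = 351: ⌊351^2/4⌋ = ⌊123201/4⌋ = 30800. The extremal graph is K_{175, 176}, which has 175·176 = 30800 edges.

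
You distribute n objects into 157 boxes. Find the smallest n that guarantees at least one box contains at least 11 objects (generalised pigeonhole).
n = (11 − 1)·157 + 1 = 1571

By the generalised pigeonhole principle, to guarantee some box contains ≥ r objects we need more than (r − 1) · k objects total. Threshold: n = (r − 1) · k + 1. With r = 11 and k = 157: n = 10 · 157 + 1 = 1570 + 1 = 1571. For n = 1570 = 10 · 157, we can put exactly 10 objects in every box, avoiding 11 in any single one — so 1571 is tight.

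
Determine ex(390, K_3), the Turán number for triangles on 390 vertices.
ex(390, K_3) = ⌊390^2/4⌋ = 38025

Mantel (1907): a triangle-free graph on n vertices has at most ⌊n^2/4⌋ edges, with equality for the complete bipartite graph K_{⌊n/2⌋, ⌈n/2⌉}. For n = 390: ⌊390^2/4⌋ = ⌊152100/4⌋ = 38025. The extremal graph is K_{195, 195}, which has 195·195 = 38025 edges.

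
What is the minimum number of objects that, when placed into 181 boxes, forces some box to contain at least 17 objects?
n = (17 − 1)·181 + 1 = 2897

By the generalised pigeonhole principle, to guarantee some box contains ≥ r objects we need more than (r − 1) · k objects total. Threshold: n = (r − 1) · k + 1. With r = 17 and k = 181: n = 16 · 181 + 1 = 2896 + 1 = 2897. For n = 2896 = 16 · 181, we can put exactly 16 objects in every box, avoiding 17 in any single one — so 2897 is tight.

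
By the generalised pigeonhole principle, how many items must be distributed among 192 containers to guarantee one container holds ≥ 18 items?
n = (18 − 1)·192 + 1 = 3265

By the generalised pigeonhole principle, to guarantee some box contains ≥ r objects we need more than (r − 1) · k objects total. Threshold: n = (r − 1) · k + 1. With r = 18 and k = 192: n = 17 · 192 + 1 = 3264 + 1 = 3265. For n = 3264 = 17 · 192, we can put exactly 17 objects in every box, avoiding 18 in any single one — so 3265 is tight.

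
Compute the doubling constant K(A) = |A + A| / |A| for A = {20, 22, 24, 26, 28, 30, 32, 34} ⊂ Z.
K = |A + A| / |A| = 15/8

Enumerate A + A = {a + b : a, b ∈ A}. With |A| = 8, there are |A|^2 = 64 ordered sum pairs; collecting distinct values, A + A = {40, 42, 44, 46, 48, 50, 52, 54, 56, 58, 60, 62, 64, 66, 68}, so |A + A| = 15. Thus K = 15/8. Here |A + A| = 2|A| − 1 = 15, the minimum possible — so K = 15/8 is minimal, which holds iff A is an arithmetic progression.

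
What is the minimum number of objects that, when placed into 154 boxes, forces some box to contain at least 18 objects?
n = (18 − 1)·154 + 1 = 2619

By the generalised pigeonhole principle, to guarantee some box contains ≥ r objects we need more than (r − 1) · k objects total. Threshold: n = (r − 1) · k + 1. With r = 18 and k = 154: n = 17 · 154 + 1 = 2618 + 1 = 2619. For n = 2618 = 17 · 154, we can put exactly 17 objects in every box, avoiding 18 in any single one — so 2619 is tight.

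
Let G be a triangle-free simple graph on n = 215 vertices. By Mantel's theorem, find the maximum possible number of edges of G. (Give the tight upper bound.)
ex(215, K_3) = ⌊215^2/4⌋ = 11556

Mantel (1907): a triangle-free graph on n vertices has at most ⌊n^2/4⌋ edges, with equality for the complete bipartite graph K_{⌊n/2⌋, ⌈n/2⌉}. For n = 215: ⌊215^2/4⌋ = ⌊46225/4⌋ = 11556. The extremal graph is K_{107, 108}, which has 107·108 = 11556 edges.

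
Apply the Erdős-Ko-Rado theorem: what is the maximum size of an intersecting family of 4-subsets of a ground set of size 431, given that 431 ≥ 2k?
max |F| = C(430, 3) = 13158860

The Erdős-Ko-Rado theorem states: for n ≥ 2k, an intersecting family of k-subsets of an n-element set has size at most C(n − 1, k − 1), with equality for 'star' families {A ⊆ [n] : |A| = k, i ∈ A} (fix an element i). For n = 431, k = 4: C(430, 3) = 13158860.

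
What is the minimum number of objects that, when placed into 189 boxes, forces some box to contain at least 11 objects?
n = (11 − 1)·189 + 1 = 1891

By the generalised pigeonhole principle, to guarantee some box contains ≥ r objects we need more than (r − 1) · k objects total. Threshold: n = (r − 1) · k + 1. With r = 11 and k = 189: n = 10 · 189 + 1 = 1890 + 1 = 1891. For n = 1890 = 10 · 189, we can put exactly 10 objects in every box, avoiding 11 in any single one — so 1891 is tight.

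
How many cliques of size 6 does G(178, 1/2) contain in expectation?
E[# K_6] = C(178, 6) · (1/2)^C(6, 2) = 40570171180 / 2^15 = 10142542795/8192 ≈ 1238103.368530

For each 6-subset S of vertices (there are C(178, 6) = 40570171180 such S), let X_S = 1 if S induces a K_6 (all C(6, 2) = 15 edges present). Then P(X_S = 1) = (1/2)^15 = 1/32768. By linearity of expectation, E[# K_6] = C(178, 6) · (1/2)^15 = 40570171180 / 32768 = 10142542795/8192 ≈ 1238103.368530.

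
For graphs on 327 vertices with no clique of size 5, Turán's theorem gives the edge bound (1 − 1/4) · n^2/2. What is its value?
Turán density bound = (3/4) · 327^2/2 = 320787/8 ≈ 40098.375

Turán's theorem: ex(n, K_{r+1}) is achieved by the complete r-partite Turán graph T(n, r) with parts as balanced as possible, and is at most (1 − 1/r) · n^2/2. For r = 4, n = 327: the density bound is (3/4) · 106929/2 = 320787/8 ≈ 40098.375. The integer-valued extremum is e(T(327, 4)) = 40098, which is strictly less than the density bound 320787/8 since 4 ∤ 327 (the parts of T(327, 4) cannot all be equal).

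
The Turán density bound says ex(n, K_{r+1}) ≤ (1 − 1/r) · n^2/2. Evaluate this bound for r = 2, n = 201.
Turán density bound = (1/2) · 201^2/2 = 40401/4 ≈ 10100.25

Turán's theorem: ex(n, K_{r+1}) is achieved by the complete r-partite Turán graph T(n, r) with parts as balanced as possible, and is at most (1 − 1/r) · n^2/2. For r = 2, n = 201: the density bound is (1/2) · 40401/2 = 40401/4 ≈ 10100.25. The integer-valued extremum is e(T(201, 2)) = 10100, which is strictly less than the density bound 40401/4 since 2 ∤ 201 (the parts of T(201, 2) cannot all be equal).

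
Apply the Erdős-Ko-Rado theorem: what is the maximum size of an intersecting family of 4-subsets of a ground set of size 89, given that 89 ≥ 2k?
max |F| = C(88, 3) = 109736

The Erdős-Ko-Rado theorem states: for n ≥ 2k, an intersecting family of k-subsets of an n-element set has size at most C(n − 1, k − 1), with equality for 'star' families {A ⊆ [n] : |A| = k, i ∈ A} (fix an element i). For n = 89, k = 4: C(88, 3) = 109736.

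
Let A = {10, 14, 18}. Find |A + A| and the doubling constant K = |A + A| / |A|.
K = |A + A| / |A| = 5/3

Enumerate A + A = {a + b : a, b ∈ A}. With |A| = 3, there are |A|^2 = 9 ordered sum pairs; collecting distinct values, A + A = {20, 24, 28, 32, 36}, so |A + A| = 5. Thus K = 5/3. Here |A + A| = 2|A| − 1 = 5, the minimum possible — so K = 5/3 is minimal, which holds iff A is an arithmetic progression.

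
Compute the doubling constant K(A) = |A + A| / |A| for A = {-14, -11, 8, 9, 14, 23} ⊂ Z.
K = |A + A| / |A| = 21/6 = 7/2

Enumerate A + A = {a + b : a, b ∈ A}. With |A| = 6, there are |A|^2 = 36 ordered sum pairs; collecting distinct values, A + A = {-28, -25, -22, -6, -5, -3, -2, 0, 3, 9, 12, 16, 17, 18, 22, 23, 28, 31, 32, 37, 46}, so |A + A| = 21. Thus K = 21/6 = 7/2. For comparison, the minimum possible |A + A| over all 6-element sets is 2·6 − 1 = 11 (so min K = 11/6), attained only by arithmetic progressions.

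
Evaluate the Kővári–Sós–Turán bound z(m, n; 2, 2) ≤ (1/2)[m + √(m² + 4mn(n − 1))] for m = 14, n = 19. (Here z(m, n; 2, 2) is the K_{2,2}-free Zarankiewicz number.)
z(14, 19; 2, 2) ≤ (1/2)[14 + √(14² + 4·14·19·18)] = (1/2)[14 + √19348] = 76.5485

Kővári–Sós–Turán: let r_1, ..., r_14 be the row sums and z = Σ r_i the total number of 1s. Each pair of columns can share at most one row with both entries 1 (else a 2×2 all-ones block appears), so Σ_i C(r_i, 2) ≤ C(19, 2) = 171. By convexity Σ_i C(r_i, 2) ≥ 14·C(z/14, 2) = z(z − 14)/(2·14), giving z² − 14z − 14·19·18 ≤ 0 and hence z ≤ (1/2)[14 + √(196 + 4·4788)] = (1/2)[14 + √19348] ≈ (1/2)(14 + 139.0971) = 76.5485.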